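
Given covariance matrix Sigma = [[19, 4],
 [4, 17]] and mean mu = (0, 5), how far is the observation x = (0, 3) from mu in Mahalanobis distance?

Step 1 — centre the observation: (x - mu) = (0, -2).

Step 2 — invert Sigma. det(Sigma) = 19·17 - (4)² = 307.
  Sigma^{-1} = (1/det) · [[d, -b], [-b, a]] = [[0.0554, -0.013],
 [-0.013, 0.0619]].

Step 3 — form the quadratic (x - mu)^T · Sigma^{-1} · (x - mu):
  Sigma^{-1} · (x - mu) = (0.0261, -0.1238).
  (x - mu)^T · [Sigma^{-1} · (x - mu)] = (0)·(0.0261) + (-2)·(-0.1238) = 0.2476.

Step 4 — take square root: d = √(0.2476) ≈ 0.4976.

d(x, mu) = √(0.2476) ≈ 0.4976


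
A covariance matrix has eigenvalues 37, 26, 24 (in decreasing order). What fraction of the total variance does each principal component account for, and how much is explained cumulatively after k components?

Step 1 — total variance = trace(Sigma) = Σ λ_i = 37 + 26 + 24 = 87.

Step 2 — fraction explained by component i = λ_i / Σ λ:
  PC1: 37/87 = 0.4253
  PC2: 26/87 = 0.2989
  PC3: 24/87 = 0.2759

Step 3 — cumulative fraction after k components = (λ_1 + ... + λ_k) / Σ λ:
  k = 1: 37/87 = 0.4253
  k = 2: (37 + 26)/87 = 63/87 = 0.7241
  k = 3: (37 + 26 + 24)/87 = 87/87 = 1

Summary (fraction, with percent):

explained: PC1 0.4253 (42.53%), PC2 0.2989 (29.89%), PC3 0.2759 (27.59%);  cumulative: 0.4253, 0.7241, 1


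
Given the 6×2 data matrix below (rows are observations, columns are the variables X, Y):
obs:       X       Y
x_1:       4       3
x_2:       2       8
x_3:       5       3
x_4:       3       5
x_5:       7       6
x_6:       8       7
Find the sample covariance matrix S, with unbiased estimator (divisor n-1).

Step 1 — column means:
  mean(X) = (4 + 2 + 5 + 3 + 7 + 8) / 6 = 29/6 = 4.8333
  mean(Y) = (3 + 8 + 3 + 5 + 6 + 7) / 6 = 32/6 = 5.3333

Step 2 — sample covariance S[i,j] = (1/(n-1)) · Σ_k (x_{k,i} - mean_i) · (x_{k,j} - mean_j), with n-1 = 5.
  S[X,X] = ((-0.8333)·(-0.8333) + (-2.8333)·(-2.8333) + (0.1667)·(0.1667) + (-1.8333)·(-1.8333) + (2.1667)·(2.1667) + (3.1667)·(3.1667)) / 5 = 26.8333/5 = 5.3667
  S[X,Y] = ((-0.8333)·(-2.3333) + (-2.8333)·(2.6667) + (0.1667)·(-2.3333) + (-1.8333)·(-0.3333) + (2.1667)·(0.6667) + (3.1667)·(1.6667)) / 5 = 1.3333/5 = 0.2667
  S[Y,Y] = ((-2.3333)·(-2.3333) + (2.6667)·(2.6667) + (-2.3333)·(-2.3333) + (-0.3333)·(-0.3333) + (0.6667)·(0.6667) + (1.6667)·(1.6667)) / 5 = 21.3333/5 = 4.2667

S is symmetric (S[j,i] = S[i,j]). Assembling:

S = [[5.3667, 0.2667],
 [0.2667, 4.2667]]


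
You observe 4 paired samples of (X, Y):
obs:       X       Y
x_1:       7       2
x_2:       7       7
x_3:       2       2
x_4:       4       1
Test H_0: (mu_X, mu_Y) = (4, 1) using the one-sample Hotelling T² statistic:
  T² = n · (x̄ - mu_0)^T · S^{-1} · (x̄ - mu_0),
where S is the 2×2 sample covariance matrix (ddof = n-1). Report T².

Step 1 — sample mean vector:
  mean(X) = (7 + 7 + 2 + 4) / 4 = 20/4 = 5
  mean(Y) = (2 + 7 + 2 + 1) / 4 = 12/4 = 3
  x̄ = (5, 3),  deviation x̄ - mu_0 = (5, 3) - (4, 1) = (1, 2).

Step 2 — sample covariance matrix, S[i,j] = (1/(n-1)) · Σ_k (x_{k,i} - mean_i) · (x_{k,j} - mean_j), divisor n-1 = 3:
  S[X,X] = ((2)·(2) + (2)·(2) + (-3)·(-3) + (-1)·(-1)) / 3 = 18/3 = 6
  S[X,Y] = ((2)·(-1) + (2)·(4) + (-3)·(-1) + (-1)·(-2)) / 3 = 11/3 = 3.6667
  S[Y,Y] = ((-1)·(-1) + (4)·(4) + (-1)·(-1) + (-2)·(-2)) / 3 = 22/3 = 7.3333
  S = [[6, 3.6667],
 [3.6667, 7.3333]].

Step 3 — invert S. det(S) = 6·7.3333 - (3.6667)² = 30.5556.
  S^{-1} = (1/det) · [[d, -b], [-b, a]] = [[0.24, -0.12],
 [-0.12, 0.1964]].

Step 4 — quadratic form (x̄ - mu_0)^T · S^{-1} · (x̄ - mu_0):
  S^{-1} · (x̄ - mu_0) = (0, 0.2727),
  (x̄ - mu_0)^T · [...] = (1)·(0) + (2)·(0.2727) = 0.5455.

Step 5 — scale by n: T² = 4 · 0.5455 = 2.1818.

T² ≈ 2.1818


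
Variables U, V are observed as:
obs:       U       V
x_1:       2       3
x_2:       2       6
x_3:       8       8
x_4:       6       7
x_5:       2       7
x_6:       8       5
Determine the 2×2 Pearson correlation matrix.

Step 1 — column means:
  mean(U) = (2 + 2 + 8 + 6 + 2 + 8) / 6 = 28/6 = 4.6667
  mean(V) = (3 + 6 + 8 + 7 + 7 + 5) / 6 = 36/6 = 6

Step 2 — sample variances and covariances s[i,j] = (1/(n-1)) · Σ_k (x_{k,i} - mean_i) · (x_{k,j} - mean_j), with n-1 = 5:
  s[U,U] = ((-2.6667)·(-2.6667) + (-2.6667)·(-2.6667) + (3.3333)·(3.3333) + (1.3333)·(1.3333) + (-2.6667)·(-2.6667) + (3.3333)·(3.3333)) / 5 = 45.3333/5 = 9.0667
  s[U,V] = ((-2.6667)·(-3) + (-2.6667)·(0) + (3.3333)·(2) + (1.3333)·(1) + (-2.6667)·(1) + (3.3333)·(-1)) / 5 = 10/5 = 2
  s[V,V] = ((-3)·(-3) + (0)·(0) + (2)·(2) + (1)·(1) + (1)·(1) + (-1)·(-1)) / 5 = 16/5 = 3.2
  Sample standard deviations s_i = √(s[i,i]):
  s(U) = √(9.0667) = 3.0111
  s(V) = √(3.2) = 1.7889

Step 3 — r_{ij} = s_{ij} / (s_i · s_j):
  r[U,U] = 1 (diagonal).
  r[U,V] = 2 / (3.0111 · 1.7889) = 2 / 5.3864 = 0.3713
  r[V,V] = 1 (diagonal).

R is symmetric with unit diagonal. Assembling:

R = [[1, 0.3713],
 [0.3713, 1]]


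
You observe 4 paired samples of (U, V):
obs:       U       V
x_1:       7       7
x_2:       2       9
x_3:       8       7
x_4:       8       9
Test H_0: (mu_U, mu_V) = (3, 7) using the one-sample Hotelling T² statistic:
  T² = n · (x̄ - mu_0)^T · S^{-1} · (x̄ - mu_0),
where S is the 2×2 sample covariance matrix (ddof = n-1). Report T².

Step 1 — sample mean vector:
  mean(U) = (7 + 2 + 8 + 8) / 4 = 25/4 = 6.25
  mean(V) = (7 + 9 + 7 + 9) / 4 = 32/4 = 8
  x̄ = (6.25, 8),  deviation x̄ - mu_0 = (6.25, 8) - (3, 7) = (3.25, 1).

Step 2 — sample covariance matrix, S[i,j] = (1/(n-1)) · Σ_k (x_{k,i} - mean_i) · (x_{k,j} - mean_j), divisor n-1 = 3:
  S[U,U] = ((0.75)·(0.75) + (-4.25)·(-4.25) + (1.75)·(1.75) + (1.75)·(1.75)) / 3 = 24.75/3 = 8.25
  S[U,V] = ((0.75)·(-1) + (-4.25)·(1) + (1.75)·(-1) + (1.75)·(1)) / 3 = -5/3 = -1.6667
  S[V,V] = ((-1)·(-1) + (1)·(1) + (-1)·(-1) + (1)·(1)) / 3 = 4/3 = 1.3333
  S = [[8.25, -1.6667],
 [-1.6667, 1.3333]].

Step 3 — invert S. det(S) = 8.25·1.3333 - (-1.6667)² = 8.2222.
  S^{-1} = (1/det) · [[d, -b], [-b, a]] = [[0.1622, 0.2027],
 [0.2027, 1.0034]].

Step 4 — quadratic form (x̄ - mu_0)^T · S^{-1} · (x̄ - mu_0):
  S^{-1} · (x̄ - mu_0) = (0.7297, 1.6622),
  (x̄ - mu_0)^T · [...] = (3.25)·(0.7297) + (1)·(1.6622) = 4.0338.

Step 5 — scale by n: T² = 4 · 4.0338 = 16.1351.

T² ≈ 16.1351


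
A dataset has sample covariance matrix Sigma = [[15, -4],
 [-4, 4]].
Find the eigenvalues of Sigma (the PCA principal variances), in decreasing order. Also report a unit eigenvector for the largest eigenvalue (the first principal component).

Step 1 — characteristic polynomial of 2×2 Sigma:
  det(Sigma - λI) = λ² - trace · λ + det = 0.
  trace = 15 + 4 = 19, det = 15·4 - (-4)² = 44.
Step 2 — discriminant:
  Δ = trace² - 4·det = 361 - 176 = 185.
Step 3 — eigenvalues:
  λ = (trace ± √Δ)/2 = (19 ± 13.6015)/2,
  λ_1 = 16.3007,  λ_2 = 2.6993.

Step 4 — unit eigenvector for λ_1: solve (Sigma - λ_1 I)v = 0. First row:
  (15 - 16.3007)·v_x + (-4)·v_y = 0, i.e. (-1.3007)·v_x + (-4)·v_y = 0,
  so v ∝ (b, λ_1 - a) = (-4, 1.3007); multiply by -1 so the first entry is positive: u = (4, -1.3007).
  ||u|| = √((4)² + (-1.3007)²) = √(17.6919) ≈ 4.2062,
  v_1 = u/||u|| ≈ (0.951, -0.3092) (||v_1|| = 1).

λ_1 = 16.3007,  λ_2 = 2.6993;  v_1 ≈ (0.951, -0.3092)


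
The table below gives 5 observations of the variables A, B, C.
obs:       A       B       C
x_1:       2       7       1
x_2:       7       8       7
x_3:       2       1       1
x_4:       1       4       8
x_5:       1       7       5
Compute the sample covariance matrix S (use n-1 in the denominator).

Step 1 — column means:
  mean(A) = (2 + 7 + 2 + 1 + 1) / 5 = 13/5 = 2.6
  mean(B) = (7 + 8 + 1 + 4 + 7) / 5 = 27/5 = 5.4
  mean(C) = (1 + 7 + 1 + 8 + 5) / 5 = 22/5 = 4.4

Step 2 — sample covariance S[i,j] = (1/(n-1)) · Σ_k (x_{k,i} - mean_i) · (x_{k,j} - mean_j), with n-1 = 4.
  S[A,A] = ((-0.6)·(-0.6) + (4.4)·(4.4) + (-0.6)·(-0.6) + (-1.6)·(-1.6) + (-1.6)·(-1.6)) / 4 = 25.2/4 = 6.3
  S[A,B] = ((-0.6)·(1.6) + (4.4)·(2.6) + (-0.6)·(-4.4) + (-1.6)·(-1.4) + (-1.6)·(1.6)) / 4 = 12.8/4 = 3.2
  S[A,C] = ((-0.6)·(-3.4) + (4.4)·(2.6) + (-0.6)·(-3.4) + (-1.6)·(3.6) + (-1.6)·(0.6)) / 4 = 8.8/4 = 2.2
  S[B,B] = ((1.6)·(1.6) + (2.6)·(2.6) + (-4.4)·(-4.4) + (-1.4)·(-1.4) + (1.6)·(1.6)) / 4 = 33.2/4 = 8.3
  S[B,C] = ((1.6)·(-3.4) + (2.6)·(2.6) + (-4.4)·(-3.4) + (-1.4)·(3.6) + (1.6)·(0.6)) / 4 = 12.2/4 = 3.05
  S[C,C] = ((-3.4)·(-3.4) + (2.6)·(2.6) + (-3.4)·(-3.4) + (3.6)·(3.6) + (0.6)·(0.6)) / 4 = 43.2/4 = 10.8

S is symmetric (S[j,i] = S[i,j]). Assembling:

S = [[6.3, 3.2, 2.2],
 [3.2, 8.3, 3.05],
 [2.2, 3.05, 10.8]]


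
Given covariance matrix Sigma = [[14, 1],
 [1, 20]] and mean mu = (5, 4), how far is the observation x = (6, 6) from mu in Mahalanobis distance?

Step 1 — centre the observation: (x - mu) = (1, 2).

Step 2 — invert Sigma. det(Sigma) = 14·20 - (1)² = 279.
  Sigma^{-1} = (1/det) · [[d, -b], [-b, a]] = [[0.0717, -0.0036],
 [-0.0036, 0.0502]].

Step 3 — form the quadratic (x - mu)^T · Sigma^{-1} · (x - mu):
  Sigma^{-1} · (x - mu) = (0.0645, 0.0968).
  (x - mu)^T · [Sigma^{-1} · (x - mu)] = (1)·(0.0645) + (2)·(0.0968) = 0.2581.

Step 4 — take square root: d = √(0.2581) ≈ 0.508.

d(x, mu) = √(0.2581) ≈ 0.508


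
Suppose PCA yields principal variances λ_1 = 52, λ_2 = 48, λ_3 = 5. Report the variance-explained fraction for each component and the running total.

Step 1 — total variance = trace(Sigma) = Σ λ_i = 52 + 48 + 5 = 105.

Step 2 — fraction explained by component i = λ_i / Σ λ:
  PC1: 52/105 = 0.4952
  PC2: 48/105 = 0.4571
  PC3: 5/105 = 0.0476

Step 3 — cumulative fraction after k components = (λ_1 + ... + λ_k) / Σ λ:
  k = 1: 52/105 = 0.4952
  k = 2: (52 + 48)/105 = 100/105 = 0.9524
  k = 3: (52 + 48 + 5)/105 = 105/105 = 1

Summary (fraction, with percent):

explained: PC1 0.4952 (49.52%), PC2 0.4571 (45.71%), PC3 0.0476 (4.76%);  cumulative: 0.4952, 0.9524, 1


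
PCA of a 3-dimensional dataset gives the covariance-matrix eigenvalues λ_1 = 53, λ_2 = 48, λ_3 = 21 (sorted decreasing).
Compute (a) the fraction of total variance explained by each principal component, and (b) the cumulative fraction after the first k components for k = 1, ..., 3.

Step 1 — total variance = trace(Sigma) = Σ λ_i = 53 + 48 + 21 = 122.

Step 2 — fraction explained by component i = λ_i / Σ λ:
  PC1: 53/122 = 0.4344
  PC2: 48/122 = 0.3934
  PC3: 21/122 = 0.1721

Step 3 — cumulative fraction after k components = (λ_1 + ... + λ_k) / Σ λ:
  k = 1: 53/122 = 0.4344
  k = 2: (53 + 48)/122 = 101/122 = 0.8279
  k = 3: (53 + 48 + 21)/122 = 122/122 = 1

Summary (fraction, with percent):

explained: PC1 0.4344 (43.44%), PC2 0.3934 (39.34%), PC3 0.1721 (17.21%);  cumulative: 0.4344, 0.8279, 1


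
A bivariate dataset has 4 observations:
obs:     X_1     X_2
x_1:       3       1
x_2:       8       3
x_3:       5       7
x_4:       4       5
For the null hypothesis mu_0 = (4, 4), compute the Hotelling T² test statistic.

Step 1 — sample mean vector:
  mean(X_1) = (3 + 8 + 5 + 4) / 4 = 20/4 = 5
  mean(X_2) = (1 + 3 + 7 + 5) / 4 = 16/4 = 4
  x̄ = (5, 4),  deviation x̄ - mu_0 = (5, 4) - (4, 4) = (1, 0).

Step 2 — sample covariance matrix, S[i,j] = (1/(n-1)) · Σ_k (x_{k,i} - mean_i) · (x_{k,j} - mean_j), divisor n-1 = 3:
  S[X_1,X_1] = ((-2)·(-2) + (3)·(3) + (0)·(0) + (-1)·(-1)) / 3 = 14/3 = 4.6667
  S[X_1,X_2] = ((-2)·(-3) + (3)·(-1) + (0)·(3) + (-1)·(1)) / 3 = 2/3 = 0.6667
  S[X_2,X_2] = ((-3)·(-3) + (-1)·(-1) + (3)·(3) + (1)·(1)) / 3 = 20/3 = 6.6667
  S = [[4.6667, 0.6667],
 [0.6667, 6.6667]].

Step 3 — invert S. det(S) = 4.6667·6.6667 - (0.6667)² = 30.6667.
  S^{-1} = (1/det) · [[d, -b], [-b, a]] = [[0.2174, -0.0217],
 [-0.0217, 0.1522]].

Step 4 — quadratic form (x̄ - mu_0)^T · S^{-1} · (x̄ - mu_0):
  S^{-1} · (x̄ - mu_0) = (0.2174, -0.0217),
  (x̄ - mu_0)^T · [...] = (1)·(0.2174) + (0)·(-0.0217) = 0.2174.

Step 5 — scale by n: T² = 4 · 0.2174 = 0.8696.

T² ≈ 0.8696


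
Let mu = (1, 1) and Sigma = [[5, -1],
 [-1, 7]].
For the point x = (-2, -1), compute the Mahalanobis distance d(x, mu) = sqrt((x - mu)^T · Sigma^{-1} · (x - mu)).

Step 1 — centre the observation: (x - mu) = (-3, -2).

Step 2 — invert Sigma. det(Sigma) = 5·7 - (-1)² = 34.
  Sigma^{-1} = (1/det) · [[d, -b], [-b, a]] = [[0.2059, 0.0294],
 [0.0294, 0.1471]].

Step 3 — form the quadratic (x - mu)^T · Sigma^{-1} · (x - mu):
  Sigma^{-1} · (x - mu) = (-0.6765, -0.3824).
  (x - mu)^T · [Sigma^{-1} · (x - mu)] = (-3)·(-0.6765) + (-2)·(-0.3824) = 2.7941.

Step 4 — take square root: d = √(2.7941) ≈ 1.6716.

d(x, mu) = √(2.7941) ≈ 1.6716


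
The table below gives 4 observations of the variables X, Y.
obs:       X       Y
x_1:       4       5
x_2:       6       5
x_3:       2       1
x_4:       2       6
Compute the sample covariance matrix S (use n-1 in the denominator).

Step 1 — column means:
  mean(X) = (4 + 6 + 2 + 2) / 4 = 14/4 = 3.5
  mean(Y) = (5 + 5 + 1 + 6) / 4 = 17/4 = 4.25

Step 2 — sample covariance S[i,j] = (1/(n-1)) · Σ_k (x_{k,i} - mean_i) · (x_{k,j} - mean_j), with n-1 = 3.
  S[X,X] = ((0.5)·(0.5) + (2.5)·(2.5) + (-1.5)·(-1.5) + (-1.5)·(-1.5)) / 3 = 11/3 = 3.6667
  S[X,Y] = ((0.5)·(0.75) + (2.5)·(0.75) + (-1.5)·(-3.25) + (-1.5)·(1.75)) / 3 = 4.5/3 = 1.5
  S[Y,Y] = ((0.75)·(0.75) + (0.75)·(0.75) + (-3.25)·(-3.25) + (1.75)·(1.75)) / 3 = 14.75/3 = 4.9167

S is symmetric (S[j,i] = S[i,j]). Assembling:

S = [[3.6667, 1.5],
 [1.5, 4.9167]]


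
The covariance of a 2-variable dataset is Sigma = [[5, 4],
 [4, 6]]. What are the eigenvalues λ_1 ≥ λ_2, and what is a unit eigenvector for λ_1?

Step 1 — characteristic polynomial of 2×2 Sigma:
  det(Sigma - λI) = λ² - trace · λ + det = 0.
  trace = 5 + 6 = 11, det = 5·6 - (4)² = 14.
Step 2 — discriminant:
  Δ = trace² - 4·det = 121 - 56 = 65.
Step 3 — eigenvalues:
  λ = (trace ± √Δ)/2 = (11 ± 8.0623)/2,
  λ_1 = 9.5311,  λ_2 = 1.4689.

Step 4 — unit eigenvector for λ_1: solve (Sigma - λ_1 I)v = 0. First row:
  (5 - 9.5311)·v_x + (4)·v_y = 0, i.e. (-4.5311)·v_x + (4)·v_y = 0,
  so v ∝ (b, λ_1 - a) = (4, 4.5311) = u.
  ||u|| = √((4)² + (4.5311)²) = √(36.5311) ≈ 6.0441,
  v_1 = u/||u|| ≈ (0.6618, 0.7497) (||v_1|| = 1).

λ_1 = 9.5311,  λ_2 = 1.4689;  v_1 ≈ (0.6618, 0.7497)


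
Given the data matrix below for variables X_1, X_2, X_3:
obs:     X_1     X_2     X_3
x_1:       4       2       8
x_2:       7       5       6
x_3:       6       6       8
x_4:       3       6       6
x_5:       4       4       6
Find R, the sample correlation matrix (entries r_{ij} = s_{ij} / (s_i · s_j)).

Step 1 — column means:
  mean(X_1) = (4 + 7 + 6 + 3 + 4) / 5 = 24/5 = 4.8
  mean(X_2) = (2 + 5 + 6 + 6 + 4) / 5 = 23/5 = 4.6
  mean(X_3) = (8 + 6 + 8 + 6 + 6) / 5 = 34/5 = 6.8

Step 2 — sample variances and covariances s[i,j] = (1/(n-1)) · Σ_k (x_{k,i} - mean_i) · (x_{k,j} - mean_j), with n-1 = 4:
  s[X_1,X_1] = ((-0.8)·(-0.8) + (2.2)·(2.2) + (1.2)·(1.2) + (-1.8)·(-1.8) + (-0.8)·(-0.8)) / 4 = 10.8/4 = 2.7
  s[X_1,X_2] = ((-0.8)·(-2.6) + (2.2)·(0.4) + (1.2)·(1.4) + (-1.8)·(1.4) + (-0.8)·(-0.6)) / 4 = 2.6/4 = 0.65
  s[X_1,X_3] = ((-0.8)·(1.2) + (2.2)·(-0.8) + (1.2)·(1.2) + (-1.8)·(-0.8) + (-0.8)·(-0.8)) / 4 = 0.8/4 = 0.2
  s[X_2,X_2] = ((-2.6)·(-2.6) + (0.4)·(0.4) + (1.4)·(1.4) + (1.4)·(1.4) + (-0.6)·(-0.6)) / 4 = 11.2/4 = 2.8
  s[X_2,X_3] = ((-2.6)·(1.2) + (0.4)·(-0.8) + (1.4)·(1.2) + (1.4)·(-0.8) + (-0.6)·(-0.8)) / 4 = -2.4/4 = -0.6
  s[X_3,X_3] = ((1.2)·(1.2) + (-0.8)·(-0.8) + (1.2)·(1.2) + (-0.8)·(-0.8) + (-0.8)·(-0.8)) / 4 = 4.8/4 = 1.2
  Sample standard deviations s_i = √(s[i,i]):
  s(X_1) = √(2.7) = 1.6432
  s(X_2) = √(2.8) = 1.6733
  s(X_3) = √(1.2) = 1.0954

Step 3 — r_{ij} = s_{ij} / (s_i · s_j):
  r[X_1,X_1] = 1 (diagonal).
  r[X_1,X_2] = 0.65 / (1.6432 · 1.6733) = 0.65 / 2.7495 = 0.2364
  r[X_1,X_3] = 0.2 / (1.6432 · 1.0954) = 0.2 / 1.8 = 0.1111
  r[X_2,X_2] = 1 (diagonal).
  r[X_2,X_3] = -0.6 / (1.6733 · 1.0954) = -0.6 / 1.833 = -0.3273
  r[X_3,X_3] = 1 (diagonal).

R is symmetric with unit diagonal. Assembling:

R = [[1, 0.2364, 0.1111],
 [0.2364, 1, -0.3273],
 [0.1111, -0.3273, 1]]


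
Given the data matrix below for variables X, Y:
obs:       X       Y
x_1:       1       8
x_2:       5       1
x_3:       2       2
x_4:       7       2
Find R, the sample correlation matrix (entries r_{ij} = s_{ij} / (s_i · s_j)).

Step 1 — column means:
  mean(X) = (1 + 5 + 2 + 7) / 4 = 15/4 = 3.75
  mean(Y) = (8 + 1 + 2 + 2) / 4 = 13/4 = 3.25

Step 2 — sample variances and covariances s[i,j] = (1/(n-1)) · Σ_k (x_{k,i} - mean_i) · (x_{k,j} - mean_j), with n-1 = 3:
  s[X,X] = ((-2.75)·(-2.75) + (1.25)·(1.25) + (-1.75)·(-1.75) + (3.25)·(3.25)) / 3 = 22.75/3 = 7.5833
  s[X,Y] = ((-2.75)·(4.75) + (1.25)·(-2.25) + (-1.75)·(-1.25) + (3.25)·(-1.25)) / 3 = -17.75/3 = -5.9167
  s[Y,Y] = ((4.75)·(4.75) + (-2.25)·(-2.25) + (-1.25)·(-1.25) + (-1.25)·(-1.25)) / 3 = 30.75/3 = 10.25
  Sample standard deviations s_i = √(s[i,i]):
  s(X) = √(7.5833) = 2.7538
  s(Y) = √(10.25) = 3.2016

Step 3 — r_{ij} = s_{ij} / (s_i · s_j):
  r[X,X] = 1 (diagonal).
  r[X,Y] = -5.9167 / (2.7538 · 3.2016) = -5.9167 / 8.8164 = -0.6711
  r[Y,Y] = 1 (diagonal).

R is symmetric with unit diagonal. Assembling:

R = [[1, -0.6711],
 [-0.6711, 1]]


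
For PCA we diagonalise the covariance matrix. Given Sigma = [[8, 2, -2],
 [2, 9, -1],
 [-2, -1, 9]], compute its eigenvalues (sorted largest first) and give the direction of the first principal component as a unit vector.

Step 1 — characteristic polynomial p(λ) = det(λI - Sigma) = λ³ - tr·λ² + c_1·λ - det, where tr = trace, c_1 = sum of the principal 2×2 minors, det = det(Sigma):
  tr = 8 + 9 + 9 = 26,
  c_1 = (8·9 - (2)²) + (8·9 - (-2)²) + (9·9 - (-1)²) = 68 + 68 + 80 = 216,
  det = 8·(9·9 - (-1)²) - (2)·((2)·9 - (-1)·(-2)) + (-2)·((2)·(-1) - 9·(-2)) = 8·(80) - (2)·(16) + (-2)·(16) = 576.
  So p(λ) = λ³ - 26λ² + 216λ - 576.
Step 2 — look for an integer root (rational root theorem: any rational root is an integer divisor of 576). Testing λ = 6:
  p(6) = 216 - 936 + 1296 - 576 = 0  ✓
  Dividing out (λ - 6): p(λ) = (λ - 6)(λ² - 20λ + 96).
Step 3 — remaining eigenvalues from the quadratic λ² - 20λ + 96 = 0:
  Δ = 20² - 4·96 = 400 - 384 = 16,  λ = (20 ± √16)/2 = (20 ± 4)/2 = 12 or 8.
  Sorted: λ_1 = 12,  λ_2 = 8,  λ_3 = 6  (check: sum = 26 = tr ✓).

Step 4 — unit eigenvector for λ_1 = 12: v spans the null space of (Sigma - λ_1 I), whose rows are
  r_1 = (-4, 2, -2),  r_2 = (2, -3, -1),  r_3 = (-2, -1, -3).
  v is orthogonal to every row, so take v ∝ r_1 × r_2 = ((2)·(-1) - (-2)·(-3), (-2)·(2) - (-4)·(-1), (-4)·(-3) - (2)·(2)) = (-8, -8, 8).
  Rescale (divide by 8; multiply by -1 so the first nonzero entry is positive): u = (1, 1, -1).
  ||u|| = √((1)² + (1)² + (-1)²) = √(3) ≈ 1.7321,  v_1 = u/||u|| ≈ (0.5774, 0.5774, -0.5774) (||v_1|| = 1).

λ_1 = 12,  λ_2 = 8,  λ_3 = 6;  v_1 ≈ (0.5774, 0.5774, -0.5774)


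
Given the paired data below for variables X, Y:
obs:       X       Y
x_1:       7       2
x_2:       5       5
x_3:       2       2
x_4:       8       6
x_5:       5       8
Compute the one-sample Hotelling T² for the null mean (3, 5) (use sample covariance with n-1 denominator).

Step 1 — sample mean vector:
  mean(X) = (7 + 5 + 2 + 8 + 5) / 5 = 27/5 = 5.4
  mean(Y) = (2 + 5 + 2 + 6 + 8) / 5 = 23/5 = 4.6
  x̄ = (5.4, 4.6),  deviation x̄ - mu_0 = (5.4, 4.6) - (3, 5) = (2.4, -0.4).

Step 2 — sample covariance matrix, S[i,j] = (1/(n-1)) · Σ_k (x_{k,i} - mean_i) · (x_{k,j} - mean_j), divisor n-1 = 4:
  S[X,X] = ((1.6)·(1.6) + (-0.4)·(-0.4) + (-3.4)·(-3.4) + (2.6)·(2.6) + (-0.4)·(-0.4)) / 4 = 21.2/4 = 5.3
  S[X,Y] = ((1.6)·(-2.6) + (-0.4)·(0.4) + (-3.4)·(-2.6) + (2.6)·(1.4) + (-0.4)·(3.4)) / 4 = 6.8/4 = 1.7
  S[Y,Y] = ((-2.6)·(-2.6) + (0.4)·(0.4) + (-2.6)·(-2.6) + (1.4)·(1.4) + (3.4)·(3.4)) / 4 = 27.2/4 = 6.8
  S = [[5.3, 1.7],
 [1.7, 6.8]].

Step 3 — invert S. det(S) = 5.3·6.8 - (1.7)² = 33.15.
  S^{-1} = (1/det) · [[d, -b], [-b, a]] = [[0.2051, -0.0513],
 [-0.0513, 0.1599]].

Step 4 — quadratic form (x̄ - mu_0)^T · S^{-1} · (x̄ - mu_0):
  S^{-1} · (x̄ - mu_0) = (0.5128, -0.187),
  (x̄ - mu_0)^T · [...] = (2.4)·(0.5128) + (-0.4)·(-0.187) = 1.3056.

Step 5 — scale by n: T² = 5 · 1.3056 = 6.5279.

T² ≈ 6.5279


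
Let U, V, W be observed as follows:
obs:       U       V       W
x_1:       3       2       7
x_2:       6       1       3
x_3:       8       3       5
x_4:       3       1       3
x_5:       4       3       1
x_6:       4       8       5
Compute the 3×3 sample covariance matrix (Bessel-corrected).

Step 1 — column means:
  mean(U) = (3 + 6 + 8 + 3 + 4 + 4) / 6 = 28/6 = 4.6667
  mean(V) = (2 + 1 + 3 + 1 + 3 + 8) / 6 = 18/6 = 3
  mean(W) = (7 + 3 + 5 + 3 + 1 + 5) / 6 = 24/6 = 4

Step 2 — sample covariance S[i,j] = (1/(n-1)) · Σ_k (x_{k,i} - mean_i) · (x_{k,j} - mean_j), with n-1 = 5.
  S[U,U] = ((-1.6667)·(-1.6667) + (1.3333)·(1.3333) + (3.3333)·(3.3333) + (-1.6667)·(-1.6667) + (-0.6667)·(-0.6667) + (-0.6667)·(-0.6667)) / 5 = 19.3333/5 = 3.8667
  S[U,V] = ((-1.6667)·(-1) + (1.3333)·(-2) + (3.3333)·(0) + (-1.6667)·(-2) + (-0.6667)·(0) + (-0.6667)·(5)) / 5 = -1/5 = -0.2
  S[U,W] = ((-1.6667)·(3) + (1.3333)·(-1) + (3.3333)·(1) + (-1.6667)·(-1) + (-0.6667)·(-3) + (-0.6667)·(1)) / 5 = 0/5 = 0
  S[V,V] = ((-1)·(-1) + (-2)·(-2) + (0)·(0) + (-2)·(-2) + (0)·(0) + (5)·(5)) / 5 = 34/5 = 6.8
  S[V,W] = ((-1)·(3) + (-2)·(-1) + (0)·(1) + (-2)·(-1) + (0)·(-3) + (5)·(1)) / 5 = 6/5 = 1.2
  S[W,W] = ((3)·(3) + (-1)·(-1) + (1)·(1) + (-1)·(-1) + (-3)·(-3) + (1)·(1)) / 5 = 22/5 = 4.4

S is symmetric (S[j,i] = S[i,j]). Assembling:

S = [[3.8667, -0.2, 0],
 [-0.2, 6.8, 1.2],
 [0, 1.2, 4.4]]


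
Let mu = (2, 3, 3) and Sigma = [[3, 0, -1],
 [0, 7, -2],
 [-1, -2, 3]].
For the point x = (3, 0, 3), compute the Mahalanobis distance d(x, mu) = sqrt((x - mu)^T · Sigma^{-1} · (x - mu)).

Step 1 — centre the observation: (x - mu) = (1, -3, 0).

Step 2 — invert Sigma (cofactor / det for 3×3, or solve directly):
  Sigma^{-1} = [[0.3864, 0.0455, 0.1591],
 [0.0455, 0.1818, 0.1364],
 [0.1591, 0.1364, 0.4773]].

Step 3 — form the quadratic (x - mu)^T · Sigma^{-1} · (x - mu):
  Sigma^{-1} · (x - mu) = (0.25, -0.5, -0.25).
  (x - mu)^T · [Sigma^{-1} · (x - mu)] = (1)·(0.25) + (-3)·(-0.5) + (0)·(-0.25) = 1.75.

Step 4 — take square root: d = √(1.75) ≈ 1.3229.

d(x, mu) = √(1.75) ≈ 1.3229


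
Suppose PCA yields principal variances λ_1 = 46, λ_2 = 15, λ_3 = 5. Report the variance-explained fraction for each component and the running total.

Step 1 — total variance = trace(Sigma) = Σ λ_i = 46 + 15 + 5 = 66.

Step 2 — fraction explained by component i = λ_i / Σ λ:
  PC1: 46/66 = 0.697
  PC2: 15/66 = 0.2273
  PC3: 5/66 = 0.0758

Step 3 — cumulative fraction after k components = (λ_1 + ... + λ_k) / Σ λ:
  k = 1: 46/66 = 0.697
  k = 2: (46 + 15)/66 = 61/66 = 0.9242
  k = 3: (46 + 15 + 5)/66 = 66/66 = 1

Summary (fraction, with percent):

explained: PC1 0.697 (69.7%), PC2 0.2273 (22.73%), PC3 0.0758 (7.58%);  cumulative: 0.697, 0.9242, 1


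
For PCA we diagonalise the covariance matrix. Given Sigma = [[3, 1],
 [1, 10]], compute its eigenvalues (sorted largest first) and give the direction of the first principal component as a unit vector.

Step 1 — characteristic polynomial of 2×2 Sigma:
  det(Sigma - λI) = λ² - trace · λ + det = 0.
  trace = 3 + 10 = 13, det = 3·10 - (1)² = 29.
Step 2 — discriminant:
  Δ = trace² - 4·det = 169 - 116 = 53.
Step 3 — eigenvalues:
  λ = (trace ± √Δ)/2 = (13 ± 7.2801)/2,
  λ_1 = 10.1401,  λ_2 = 2.8599.

Step 4 — unit eigenvector for λ_1: solve (Sigma - λ_1 I)v = 0. First row:
  (3 - 10.1401)·v_x + (1)·v_y = 0, i.e. (-7.1401)·v_x + (1)·v_y = 0,
  so v ∝ (b, λ_1 - a) = (1, 7.1401) = u.
  ||u|| = √((1)² + (7.1401)²) = √(51.9804) ≈ 7.2097,
  v_1 = u/||u|| ≈ (0.1387, 0.9903) (||v_1|| = 1).

λ_1 = 10.1401,  λ_2 = 2.8599;  v_1 ≈ (0.1387, 0.9903)


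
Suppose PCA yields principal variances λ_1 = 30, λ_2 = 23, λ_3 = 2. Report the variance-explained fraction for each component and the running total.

Step 1 — total variance = trace(Sigma) = Σ λ_i = 30 + 23 + 2 = 55.

Step 2 — fraction explained by component i = λ_i / Σ λ:
  PC1: 30/55 = 0.5455
  PC2: 23/55 = 0.4182
  PC3: 2/55 = 0.0364

Step 3 — cumulative fraction after k components = (λ_1 + ... + λ_k) / Σ λ:
  k = 1: 30/55 = 0.5455
  k = 2: (30 + 23)/55 = 53/55 = 0.9636
  k = 3: (30 + 23 + 2)/55 = 55/55 = 1

Summary (fraction, with percent):

explained: PC1 0.5455 (54.55%), PC2 0.4182 (41.82%), PC3 0.0364 (3.64%);  cumulative: 0.5455, 0.9636, 1


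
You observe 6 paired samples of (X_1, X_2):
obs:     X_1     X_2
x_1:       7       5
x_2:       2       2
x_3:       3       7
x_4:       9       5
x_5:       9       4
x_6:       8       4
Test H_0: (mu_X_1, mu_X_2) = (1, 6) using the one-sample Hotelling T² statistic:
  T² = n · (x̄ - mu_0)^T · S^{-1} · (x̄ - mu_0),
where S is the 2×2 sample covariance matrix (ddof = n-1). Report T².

Step 1 — sample mean vector:
  mean(X_1) = (7 + 2 + 3 + 9 + 9 + 8) / 6 = 38/6 = 6.3333
  mean(X_2) = (5 + 2 + 7 + 5 + 4 + 4) / 6 = 27/6 = 4.5
  x̄ = (6.3333, 4.5),  deviation x̄ - mu_0 = (6.3333, 4.5) - (1, 6) = (5.3333, -1.5).

Step 2 — sample covariance matrix, S[i,j] = (1/(n-1)) · Σ_k (x_{k,i} - mean_i) · (x_{k,j} - mean_j), divisor n-1 = 5:
  S[X_1,X_1] = ((0.6667)·(0.6667) + (-4.3333)·(-4.3333) + (-3.3333)·(-3.3333) + (2.6667)·(2.6667) + (2.6667)·(2.6667) + (1.6667)·(1.6667)) / 5 = 47.3333/5 = 9.4667
  S[X_1,X_2] = ((0.6667)·(0.5) + (-4.3333)·(-2.5) + (-3.3333)·(2.5) + (2.6667)·(0.5) + (2.6667)·(-0.5) + (1.6667)·(-0.5)) / 5 = 2/5 = 0.4
  S[X_2,X_2] = ((0.5)·(0.5) + (-2.5)·(-2.5) + (2.5)·(2.5) + (0.5)·(0.5) + (-0.5)·(-0.5) + (-0.5)·(-0.5)) / 5 = 13.5/5 = 2.7
  S = [[9.4667, 0.4],
 [0.4, 2.7]].

Step 3 — invert S. det(S) = 9.4667·2.7 - (0.4)² = 25.4.
  S^{-1} = (1/det) · [[d, -b], [-b, a]] = [[0.1063, -0.0157],
 [-0.0157, 0.3727]].

Step 4 — quadratic form (x̄ - mu_0)^T · S^{-1} · (x̄ - mu_0):
  S^{-1} · (x̄ - mu_0) = (0.5906, -0.643),
  (x̄ - mu_0)^T · [...] = (5.3333)·(0.5906) + (-1.5)·(-0.643) = 4.1142.

Step 5 — scale by n: T² = 6 · 4.1142 = 24.685.

T² ≈ 24.685


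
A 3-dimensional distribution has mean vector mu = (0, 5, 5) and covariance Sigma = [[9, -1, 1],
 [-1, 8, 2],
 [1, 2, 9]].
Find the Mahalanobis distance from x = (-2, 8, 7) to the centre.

Step 1 — centre the observation: (x - mu) = (-2, 3, 2).

Step 2 — invert Sigma (cofactor / det for 3×3, or solve directly):
  Sigma^{-1} = [[0.1151, 0.0186, -0.0169],
 [0.0186, 0.1354, -0.0321],
 [-0.0169, -0.0321, 0.1201]].

Step 3 — form the quadratic (x - mu)^T · Sigma^{-1} · (x - mu):
  Sigma^{-1} · (x - mu) = (-0.2081, 0.3046, 0.1777).
  (x - mu)^T · [Sigma^{-1} · (x - mu)] = (-2)·(-0.2081) + (3)·(0.3046) + (2)·(0.1777) = 1.6853.

Step 4 — take square root: d = √(1.6853) ≈ 1.2982.

d(x, mu) = √(1.6853) ≈ 1.2982


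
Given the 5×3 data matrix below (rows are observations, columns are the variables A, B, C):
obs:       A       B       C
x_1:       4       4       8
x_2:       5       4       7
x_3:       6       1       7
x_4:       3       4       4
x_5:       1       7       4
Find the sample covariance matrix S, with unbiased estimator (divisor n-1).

Step 1 — column means:
  mean(A) = (4 + 5 + 6 + 3 + 1) / 5 = 19/5 = 3.8
  mean(B) = (4 + 4 + 1 + 4 + 7) / 5 = 20/5 = 4
  mean(C) = (8 + 7 + 7 + 4 + 4) / 5 = 30/5 = 6

Step 2 — sample covariance S[i,j] = (1/(n-1)) · Σ_k (x_{k,i} - mean_i) · (x_{k,j} - mean_j), with n-1 = 4.
  S[A,A] = ((0.2)·(0.2) + (1.2)·(1.2) + (2.2)·(2.2) + (-0.8)·(-0.8) + (-2.8)·(-2.8)) / 4 = 14.8/4 = 3.7
  S[A,B] = ((0.2)·(0) + (1.2)·(0) + (2.2)·(-3) + (-0.8)·(0) + (-2.8)·(3)) / 4 = -15/4 = -3.75
  S[A,C] = ((0.2)·(2) + (1.2)·(1) + (2.2)·(1) + (-0.8)·(-2) + (-2.8)·(-2)) / 4 = 11/4 = 2.75
  S[B,B] = ((0)·(0) + (0)·(0) + (-3)·(-3) + (0)·(0) + (3)·(3)) / 4 = 18/4 = 4.5
  S[B,C] = ((0)·(2) + (0)·(1) + (-3)·(1) + (0)·(-2) + (3)·(-2)) / 4 = -9/4 = -2.25
  S[C,C] = ((2)·(2) + (1)·(1) + (1)·(1) + (-2)·(-2) + (-2)·(-2)) / 4 = 14/4 = 3.5

S is symmetric (S[j,i] = S[i,j]). Assembling:

S = [[3.7, -3.75, 2.75],
 [-3.75, 4.5, -2.25],
 [2.75, -2.25, 3.5]]


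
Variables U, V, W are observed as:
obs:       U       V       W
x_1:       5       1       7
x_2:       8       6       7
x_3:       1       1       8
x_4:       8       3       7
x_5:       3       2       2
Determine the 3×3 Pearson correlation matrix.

Step 1 — column means:
  mean(U) = (5 + 8 + 1 + 8 + 3) / 5 = 25/5 = 5
  mean(V) = (1 + 6 + 1 + 3 + 2) / 5 = 13/5 = 2.6
  mean(W) = (7 + 7 + 8 + 7 + 2) / 5 = 31/5 = 6.2

Step 2 — sample variances and covariances s[i,j] = (1/(n-1)) · Σ_k (x_{k,i} - mean_i) · (x_{k,j} - mean_j), with n-1 = 4:
  s[U,U] = ((0)·(0) + (3)·(3) + (-4)·(-4) + (3)·(3) + (-2)·(-2)) / 4 = 38/4 = 9.5
  s[U,V] = ((0)·(-1.6) + (3)·(3.4) + (-4)·(-1.6) + (3)·(0.4) + (-2)·(-0.6)) / 4 = 19/4 = 4.75
  s[U,W] = ((0)·(0.8) + (3)·(0.8) + (-4)·(1.8) + (3)·(0.8) + (-2)·(-4.2)) / 4 = 6/4 = 1.5
  s[V,V] = ((-1.6)·(-1.6) + (3.4)·(3.4) + (-1.6)·(-1.6) + (0.4)·(0.4) + (-0.6)·(-0.6)) / 4 = 17.2/4 = 4.3
  s[V,W] = ((-1.6)·(0.8) + (3.4)·(0.8) + (-1.6)·(1.8) + (0.4)·(0.8) + (-0.6)·(-4.2)) / 4 = 1.4/4 = 0.35
  s[W,W] = ((0.8)·(0.8) + (0.8)·(0.8) + (1.8)·(1.8) + (0.8)·(0.8) + (-4.2)·(-4.2)) / 4 = 22.8/4 = 5.7
  Sample standard deviations s_i = √(s[i,i]):
  s(U) = √(9.5) = 3.0822
  s(V) = √(4.3) = 2.0736
  s(W) = √(5.7) = 2.3875

Step 3 — r_{ij} = s_{ij} / (s_i · s_j):
  r[U,U] = 1 (diagonal).
  r[U,V] = 4.75 / (3.0822 · 2.0736) = 4.75 / 6.3914 = 0.7432
  r[U,W] = 1.5 / (3.0822 · 2.3875) = 1.5 / 7.3587 = 0.2038
  r[V,V] = 1 (diagonal).
  r[V,W] = 0.35 / (2.0736 · 2.3875) = 0.35 / 4.9508 = 0.0707
  r[W,W] = 1 (diagonal).

R is symmetric with unit diagonal. Assembling:

R = [[1, 0.7432, 0.2038],
 [0.7432, 1, 0.0707],
 [0.2038, 0.0707, 1]]


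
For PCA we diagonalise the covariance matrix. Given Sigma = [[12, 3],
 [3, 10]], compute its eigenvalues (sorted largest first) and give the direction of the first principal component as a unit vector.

Step 1 — characteristic polynomial of 2×2 Sigma:
  det(Sigma - λI) = λ² - trace · λ + det = 0.
  trace = 12 + 10 = 22, det = 12·10 - (3)² = 111.
Step 2 — discriminant:
  Δ = trace² - 4·det = 484 - 444 = 40.
Step 3 — eigenvalues:
  λ = (trace ± √Δ)/2 = (22 ± 6.3246)/2,
  λ_1 = 14.1623,  λ_2 = 7.8377.

Step 4 — unit eigenvector for λ_1: solve (Sigma - λ_1 I)v = 0. First row:
  (12 - 14.1623)·v_x + (3)·v_y = 0, i.e. (-2.1623)·v_x + (3)·v_y = 0,
  so v ∝ (b, λ_1 - a) = (3, 2.1623) = u.
  ||u|| = √((3)² + (2.1623)²) = √(13.6754) ≈ 3.698,
  v_1 = u/||u|| ≈ (0.8112, 0.5847) (||v_1|| = 1).

λ_1 = 14.1623,  λ_2 = 7.8377;  v_1 ≈ (0.8112, 0.5847)


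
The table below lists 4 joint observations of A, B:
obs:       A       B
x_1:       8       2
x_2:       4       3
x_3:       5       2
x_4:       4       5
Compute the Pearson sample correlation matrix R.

Step 1 — column means:
  mean(A) = (8 + 4 + 5 + 4) / 4 = 21/4 = 5.25
  mean(B) = (2 + 3 + 2 + 5) / 4 = 12/4 = 3

Step 2 — sample variances and covariances s[i,j] = (1/(n-1)) · Σ_k (x_{k,i} - mean_i) · (x_{k,j} - mean_j), with n-1 = 3:
  s[A,A] = ((2.75)·(2.75) + (-1.25)·(-1.25) + (-0.25)·(-0.25) + (-1.25)·(-1.25)) / 3 = 10.75/3 = 3.5833
  s[A,B] = ((2.75)·(-1) + (-1.25)·(0) + (-0.25)·(-1) + (-1.25)·(2)) / 3 = -5/3 = -1.6667
  s[B,B] = ((-1)·(-1) + (0)·(0) + (-1)·(-1) + (2)·(2)) / 3 = 6/3 = 2
  Sample standard deviations s_i = √(s[i,i]):
  s(A) = √(3.5833) = 1.893
  s(B) = √(2) = 1.4142

Step 3 — r_{ij} = s_{ij} / (s_i · s_j):
  r[A,A] = 1 (diagonal).
  r[A,B] = -1.6667 / (1.893 · 1.4142) = -1.6667 / 2.6771 = -0.6226
  r[B,B] = 1 (diagonal).

R is symmetric with unit diagonal. Assembling:

R = [[1, -0.6226],
 [-0.6226, 1]]


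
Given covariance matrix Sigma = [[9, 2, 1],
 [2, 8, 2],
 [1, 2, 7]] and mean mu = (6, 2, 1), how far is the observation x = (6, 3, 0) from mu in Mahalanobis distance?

Step 1 — centre the observation: (x - mu) = (0, 1, -1).

Step 2 — invert Sigma (cofactor / det for 3×3, or solve directly):
  Sigma^{-1} = [[0.1182, -0.0273, -0.0091],
 [-0.0273, 0.1409, -0.0364],
 [-0.0091, -0.0364, 0.1545]].

Step 3 — form the quadratic (x - mu)^T · Sigma^{-1} · (x - mu):
  Sigma^{-1} · (x - mu) = (-0.0182, 0.1773, -0.1909).
  (x - mu)^T · [Sigma^{-1} · (x - mu)] = (0)·(-0.0182) + (1)·(0.1773) + (-1)·(-0.1909) = 0.3682.

Step 4 — take square root: d = √(0.3682) ≈ 0.6068.

d(x, mu) = √(0.3682) ≈ 0.6068


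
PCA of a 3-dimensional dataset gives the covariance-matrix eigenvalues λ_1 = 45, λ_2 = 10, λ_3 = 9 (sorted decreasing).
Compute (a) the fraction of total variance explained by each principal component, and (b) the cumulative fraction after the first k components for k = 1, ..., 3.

Step 1 — total variance = trace(Sigma) = Σ λ_i = 45 + 10 + 9 = 64.

Step 2 — fraction explained by component i = λ_i / Σ λ:
  PC1: 45/64 = 0.7031
  PC2: 10/64 = 0.1562
  PC3: 9/64 = 0.1406

Step 3 — cumulative fraction after k components = (λ_1 + ... + λ_k) / Σ λ:
  k = 1: 45/64 = 0.7031
  k = 2: (45 + 10)/64 = 55/64 = 0.8594
  k = 3: (45 + 10 + 9)/64 = 64/64 = 1

Summary (fraction, with percent):

explained: PC1 0.7031 (70.31%), PC2 0.1562 (15.62%), PC3 0.1406 (14.06%);  cumulative: 0.7031, 0.8594, 1


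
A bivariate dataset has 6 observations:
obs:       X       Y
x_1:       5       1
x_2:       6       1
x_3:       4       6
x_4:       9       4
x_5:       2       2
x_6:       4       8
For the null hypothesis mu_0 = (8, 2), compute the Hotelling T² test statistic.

Step 1 — sample mean vector:
  mean(X) = (5 + 6 + 4 + 9 + 2 + 4) / 6 = 30/6 = 5
  mean(Y) = (1 + 1 + 6 + 4 + 2 + 8) / 6 = 22/6 = 3.6667
  x̄ = (5, 3.6667),  deviation x̄ - mu_0 = (5, 3.6667) - (8, 2) = (-3, 1.6667).

Step 2 — sample covariance matrix, S[i,j] = (1/(n-1)) · Σ_k (x_{k,i} - mean_i) · (x_{k,j} - mean_j), divisor n-1 = 5:
  S[X,X] = ((0)·(0) + (1)·(1) + (-1)·(-1) + (4)·(4) + (-3)·(-3) + (-1)·(-1)) / 5 = 28/5 = 5.6
  S[X,Y] = ((0)·(-2.6667) + (1)·(-2.6667) + (-1)·(2.3333) + (4)·(0.3333) + (-3)·(-1.6667) + (-1)·(4.3333)) / 5 = -3/5 = -0.6
  S[Y,Y] = ((-2.6667)·(-2.6667) + (-2.6667)·(-2.6667) + (2.3333)·(2.3333) + (0.3333)·(0.3333) + (-1.6667)·(-1.6667) + (4.3333)·(4.3333)) / 5 = 41.3333/5 = 8.2667
  S = [[5.6, -0.6],
 [-0.6, 8.2667]].

Step 3 — invert S. det(S) = 5.6·8.2667 - (-0.6)² = 45.9333.
  S^{-1} = (1/det) · [[d, -b], [-b, a]] = [[0.18, 0.0131],
 [0.0131, 0.1219]].

Step 4 — quadratic form (x̄ - mu_0)^T · S^{-1} · (x̄ - mu_0):
  S^{-1} · (x̄ - mu_0) = (-0.5181, 0.164),
  (x̄ - mu_0)^T · [...] = (-3)·(-0.5181) + (1.6667)·(0.164) = 1.8278.

Step 5 — scale by n: T² = 6 · 1.8278 = 10.9666.

T² ≈ 10.9666


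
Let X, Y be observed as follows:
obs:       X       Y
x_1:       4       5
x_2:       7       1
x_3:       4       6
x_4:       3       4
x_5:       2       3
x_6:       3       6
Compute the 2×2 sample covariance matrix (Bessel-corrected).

Step 1 — column means:
  mean(X) = (4 + 7 + 4 + 3 + 2 + 3) / 6 = 23/6 = 3.8333
  mean(Y) = (5 + 1 + 6 + 4 + 3 + 6) / 6 = 25/6 = 4.1667

Step 2 — sample covariance S[i,j] = (1/(n-1)) · Σ_k (x_{k,i} - mean_i) · (x_{k,j} - mean_j), with n-1 = 5.
  S[X,X] = ((0.1667)·(0.1667) + (3.1667)·(3.1667) + (0.1667)·(0.1667) + (-0.8333)·(-0.8333) + (-1.8333)·(-1.8333) + (-0.8333)·(-0.8333)) / 5 = 14.8333/5 = 2.9667
  S[X,Y] = ((0.1667)·(0.8333) + (3.1667)·(-3.1667) + (0.1667)·(1.8333) + (-0.8333)·(-0.1667) + (-1.8333)·(-1.1667) + (-0.8333)·(1.8333)) / 5 = -8.8333/5 = -1.7667
  S[Y,Y] = ((0.8333)·(0.8333) + (-3.1667)·(-3.1667) + (1.8333)·(1.8333) + (-0.1667)·(-0.1667) + (-1.1667)·(-1.1667) + (1.8333)·(1.8333)) / 5 = 18.8333/5 = 3.7667

S is symmetric (S[j,i] = S[i,j]). Assembling:

S = [[2.9667, -1.7667],
 [-1.7667, 3.7667]]


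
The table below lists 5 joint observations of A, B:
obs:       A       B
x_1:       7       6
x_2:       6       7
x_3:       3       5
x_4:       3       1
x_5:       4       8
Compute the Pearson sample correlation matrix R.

Step 1 — column means:
  mean(A) = (7 + 6 + 3 + 3 + 4) / 5 = 23/5 = 4.6
  mean(B) = (6 + 7 + 5 + 1 + 8) / 5 = 27/5 = 5.4

Step 2 — sample variances and covariances s[i,j] = (1/(n-1)) · Σ_k (x_{k,i} - mean_i) · (x_{k,j} - mean_j), with n-1 = 4:
  s[A,A] = ((2.4)·(2.4) + (1.4)·(1.4) + (-1.6)·(-1.6) + (-1.6)·(-1.6) + (-0.6)·(-0.6)) / 4 = 13.2/4 = 3.3
  s[A,B] = ((2.4)·(0.6) + (1.4)·(1.6) + (-1.6)·(-0.4) + (-1.6)·(-4.4) + (-0.6)·(2.6)) / 4 = 9.8/4 = 2.45
  s[B,B] = ((0.6)·(0.6) + (1.6)·(1.6) + (-0.4)·(-0.4) + (-4.4)·(-4.4) + (2.6)·(2.6)) / 4 = 29.2/4 = 7.3
  Sample standard deviations s_i = √(s[i,i]):
  s(A) = √(3.3) = 1.8166
  s(B) = √(7.3) = 2.7019

Step 3 — r_{ij} = s_{ij} / (s_i · s_j):
  r[A,A] = 1 (diagonal).
  r[A,B] = 2.45 / (1.8166 · 2.7019) = 2.45 / 4.9082 = 0.4992
  r[B,B] = 1 (diagonal).

R is symmetric with unit diagonal. Assembling:

R = [[1, 0.4992],
 [0.4992, 1]]


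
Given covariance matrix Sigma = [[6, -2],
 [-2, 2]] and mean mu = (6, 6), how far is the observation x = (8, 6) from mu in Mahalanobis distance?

Step 1 — centre the observation: (x - mu) = (2, 0).

Step 2 — invert Sigma. det(Sigma) = 6·2 - (-2)² = 8.
  Sigma^{-1} = (1/det) · [[d, -b], [-b, a]] = [[0.25, 0.25],
 [0.25, 0.75]].

Step 3 — form the quadratic (x - mu)^T · Sigma^{-1} · (x - mu):
  Sigma^{-1} · (x - mu) = (0.5, 0.5).
  (x - mu)^T · [Sigma^{-1} · (x - mu)] = (2)·(0.5) + (0)·(0.5) = 1.

Step 4 — take square root: d = √(1) ≈ 1.

d(x, mu) = √(1) ≈ 1


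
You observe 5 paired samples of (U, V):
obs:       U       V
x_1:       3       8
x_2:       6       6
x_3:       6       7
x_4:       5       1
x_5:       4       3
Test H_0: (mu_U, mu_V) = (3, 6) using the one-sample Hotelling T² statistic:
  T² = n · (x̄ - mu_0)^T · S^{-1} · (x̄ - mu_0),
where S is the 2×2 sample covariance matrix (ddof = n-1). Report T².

Step 1 — sample mean vector:
  mean(U) = (3 + 6 + 6 + 5 + 4) / 5 = 24/5 = 4.8
  mean(V) = (8 + 6 + 7 + 1 + 3) / 5 = 25/5 = 5
  x̄ = (4.8, 5),  deviation x̄ - mu_0 = (4.8, 5) - (3, 6) = (1.8, -1).

Step 2 — sample covariance matrix, S[i,j] = (1/(n-1)) · Σ_k (x_{k,i} - mean_i) · (x_{k,j} - mean_j), divisor n-1 = 4:
  S[U,U] = ((-1.8)·(-1.8) + (1.2)·(1.2) + (1.2)·(1.2) + (0.2)·(0.2) + (-0.8)·(-0.8)) / 4 = 6.8/4 = 1.7
  S[U,V] = ((-1.8)·(3) + (1.2)·(1) + (1.2)·(2) + (0.2)·(-4) + (-0.8)·(-2)) / 4 = -1/4 = -0.25
  S[V,V] = ((3)·(3) + (1)·(1) + (2)·(2) + (-4)·(-4) + (-2)·(-2)) / 4 = 34/4 = 8.5
  S = [[1.7, -0.25],
 [-0.25, 8.5]].

Step 3 — invert S. det(S) = 1.7·8.5 - (-0.25)² = 14.3875.
  S^{-1} = (1/det) · [[d, -b], [-b, a]] = [[0.5908, 0.0174],
 [0.0174, 0.1182]].

Step 4 — quadratic form (x̄ - mu_0)^T · S^{-1} · (x̄ - mu_0):
  S^{-1} · (x̄ - mu_0) = (1.046, -0.0869),
  (x̄ - mu_0)^T · [...] = (1.8)·(1.046) + (-1)·(-0.0869) = 1.9698.

Step 5 — scale by n: T² = 5 · 1.9698 = 9.8488.

T² ≈ 9.8488


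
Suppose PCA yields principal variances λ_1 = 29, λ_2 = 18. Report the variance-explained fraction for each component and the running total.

Step 1 — total variance = trace(Sigma) = Σ λ_i = 29 + 18 = 47.

Step 2 — fraction explained by component i = λ_i / Σ λ:
  PC1: 29/47 = 0.617
  PC2: 18/47 = 0.383

Step 3 — cumulative fraction after k components = (λ_1 + ... + λ_k) / Σ λ:
  k = 1: 29/47 = 0.617
  k = 2: (29 + 18)/47 = 47/47 = 1

Summary (fraction, with percent):

explained: PC1 0.617 (61.7%), PC2 0.383 (38.3%);  cumulative: 0.617, 1


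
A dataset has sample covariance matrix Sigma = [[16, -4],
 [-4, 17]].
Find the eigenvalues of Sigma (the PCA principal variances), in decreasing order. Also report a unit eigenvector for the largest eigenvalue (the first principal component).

Step 1 — characteristic polynomial of 2×2 Sigma:
  det(Sigma - λI) = λ² - trace · λ + det = 0.
  trace = 16 + 17 = 33, det = 16·17 - (-4)² = 256.
Step 2 — discriminant:
  Δ = trace² - 4·det = 1089 - 1024 = 65.
Step 3 — eigenvalues:
  λ = (trace ± √Δ)/2 = (33 ± 8.0623)/2,
  λ_1 = 20.5311,  λ_2 = 12.4689.

Step 4 — unit eigenvector for λ_1: solve (Sigma - λ_1 I)v = 0. First row:
  (16 - 20.5311)·v_x + (-4)·v_y = 0, i.e. (-4.5311)·v_x + (-4)·v_y = 0,
  so v ∝ (b, λ_1 - a) = (-4, 4.5311); multiply by -1 so the first entry is positive: u = (4, -4.5311).
  ||u|| = √((4)² + (-4.5311)²) = √(36.5311) ≈ 6.0441,
  v_1 = u/||u|| ≈ (0.6618, -0.7497) (||v_1|| = 1).

λ_1 = 20.5311,  λ_2 = 12.4689;  v_1 ≈ (0.6618, -0.7497)
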